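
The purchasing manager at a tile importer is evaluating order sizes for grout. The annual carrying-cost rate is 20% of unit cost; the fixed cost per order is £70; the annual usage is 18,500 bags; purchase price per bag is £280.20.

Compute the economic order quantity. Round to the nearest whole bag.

Carrying cost H = £280.2 × 20% = £56.0400/bag/yr
EOQ = √(2DS/H) = √(2 × 18,500 × 70 / 56.04)
    = √(46,216.99) ≈ 214.98

215 bags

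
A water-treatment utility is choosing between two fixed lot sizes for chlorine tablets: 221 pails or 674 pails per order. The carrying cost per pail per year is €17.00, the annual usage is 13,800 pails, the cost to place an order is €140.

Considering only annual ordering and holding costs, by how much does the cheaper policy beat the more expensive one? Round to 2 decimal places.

€2,025.11

Annual cost at Q: ordering D·S/Q plus holding Q·H/2.
TC(221) = (13,800/221)×140 + (221/2)×17 = €10,620.58
TC(674) = (13,800/674)×140 + (674/2)×17 = €8,595.47
|ΔTC| = |€10,620.58 − €8,595.47| = €2,025.11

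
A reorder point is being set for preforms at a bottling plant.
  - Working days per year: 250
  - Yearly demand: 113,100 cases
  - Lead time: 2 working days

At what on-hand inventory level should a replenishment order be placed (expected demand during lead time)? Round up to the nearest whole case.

Daily demand d = 113,100 / 250 = 452.400 cases/day
Demand during lead time = 452.400 × 2 = 904.80
Reorder point = 904.80 → round up

905 cases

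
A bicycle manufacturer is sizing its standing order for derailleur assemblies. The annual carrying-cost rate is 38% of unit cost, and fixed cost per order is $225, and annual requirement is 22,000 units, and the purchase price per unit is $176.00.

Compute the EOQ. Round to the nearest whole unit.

Holding cost per unit per year: H = 38% × $176 = $66.8800
Optimal lot size Q* = (2 × 22,000 × $225 / $66.88)^½ ≈ 384.74

385 units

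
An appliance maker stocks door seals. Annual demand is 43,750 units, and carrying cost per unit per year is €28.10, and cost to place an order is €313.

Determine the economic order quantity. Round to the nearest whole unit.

987 units

EOQ = √(2DS/H) = √(2 × 43,750 × 313 / 28.1)
    = √(974,644.13) ≈ 987.24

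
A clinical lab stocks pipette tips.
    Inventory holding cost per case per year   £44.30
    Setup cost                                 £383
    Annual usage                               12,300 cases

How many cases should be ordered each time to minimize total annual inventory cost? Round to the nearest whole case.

461 cases

Q* = √(2·D·S / H) = √(2·12,300·383 / 44.3) = √212,681.7 ≈ 461.17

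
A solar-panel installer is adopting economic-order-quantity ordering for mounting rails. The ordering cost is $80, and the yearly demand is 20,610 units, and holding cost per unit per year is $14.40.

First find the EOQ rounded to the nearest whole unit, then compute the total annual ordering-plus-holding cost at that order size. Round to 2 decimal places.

EOQ = √(2DS/H) = √(2 × 20,610 × 80 / 14.4)
    = √(229,000.00) ≈ 478.54 → Q = 479 units
Annual ordering cost = (D/Q)·S = (20,610/479) × 80 = $3,442.17
Annual holding cost  = (Q/2)·H = (479/2) × 14.4 = $3,448.80
Total = $3,442.17 + $3,448.80 = $6,890.97

$6,890.97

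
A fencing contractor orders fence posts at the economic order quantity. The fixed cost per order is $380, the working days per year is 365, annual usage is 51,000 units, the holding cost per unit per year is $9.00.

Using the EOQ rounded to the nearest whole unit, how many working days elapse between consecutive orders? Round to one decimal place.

2DS/H = 2·51,000·380/9 = 4,306,666.67
EOQ = √4,306,666.67 ≈ 2,075.25 → Q = 2,075 units
Days between orders = 365 / (D/Q) = 365 / 24.578 ≈ 14.850

14.9 days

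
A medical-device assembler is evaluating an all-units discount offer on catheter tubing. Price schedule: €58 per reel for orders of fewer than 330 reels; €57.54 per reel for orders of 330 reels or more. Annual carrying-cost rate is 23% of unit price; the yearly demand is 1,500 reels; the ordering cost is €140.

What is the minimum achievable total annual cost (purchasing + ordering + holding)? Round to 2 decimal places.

€89,130.01

H₁ = 23%×€58 = €13.3400;  H₂ = 23%×€57.54 = €13.2342
EOQ₁ = √(2×1,500×140/13.3400) = 177.44  (< 330, feasible at tier 1)
EOQ₂ = √(2×1,500×140/13.2342) = 178.15  (< 330 → use Q = 330 at tier-2 price)
TC(tier 1 (EOQ₁), Q≈177.4) = €89,367.02
TC(tier 2, Q≈330.0) = €89,130.01
Minimum at tier 2: €89,130.01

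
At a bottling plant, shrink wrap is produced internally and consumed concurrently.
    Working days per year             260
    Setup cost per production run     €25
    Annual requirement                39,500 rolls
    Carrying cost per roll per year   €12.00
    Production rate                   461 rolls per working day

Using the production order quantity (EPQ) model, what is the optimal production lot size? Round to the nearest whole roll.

495 rolls

d = 39,500/260 = 151.9231 rolls/day;  effective holding cost H(1 − d/p) = 12·(1 − 151.9231/461) = 8.04539
Q* = √(2DS / H_eff) = √(2·39,500·25 / 8.04539) ≈ 495.46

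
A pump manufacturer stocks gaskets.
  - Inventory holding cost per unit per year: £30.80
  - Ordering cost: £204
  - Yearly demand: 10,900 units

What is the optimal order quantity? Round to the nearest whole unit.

380 units

Optimal lot size Q* = (2 × 10,900 × £204 / £30.8)^½ ≈ 379.99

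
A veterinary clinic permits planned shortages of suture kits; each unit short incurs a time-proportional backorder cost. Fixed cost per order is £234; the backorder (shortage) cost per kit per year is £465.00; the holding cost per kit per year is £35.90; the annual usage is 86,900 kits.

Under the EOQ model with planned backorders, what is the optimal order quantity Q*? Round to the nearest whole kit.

Q* = √(2DS/H) · √((H + b)/b)
   = √(2 × 86,900 × 234 / 35.9) · √((35.9 + 465) / 465)
   = 1,064.353 × 1.0379 ≈ 1,104.68

1,105 kits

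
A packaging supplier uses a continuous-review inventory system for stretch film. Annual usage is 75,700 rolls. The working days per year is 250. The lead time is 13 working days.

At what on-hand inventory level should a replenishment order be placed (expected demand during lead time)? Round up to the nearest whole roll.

3,937 rolls

Daily demand d = 75,700 / 250 = 302.800 rolls/day
Demand during lead time = 302.800 × 13 = 3,936.40
Reorder point = 3,936.40 → round up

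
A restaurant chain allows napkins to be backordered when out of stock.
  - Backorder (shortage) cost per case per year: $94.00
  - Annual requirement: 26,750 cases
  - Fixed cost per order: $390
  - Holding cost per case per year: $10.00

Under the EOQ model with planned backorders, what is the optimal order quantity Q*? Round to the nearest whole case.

1,519 cases

Basic EOQ = √(2·26,750·390/10) = 1,444.472
Backorder adjustment √((H+b)/b) = √((10+94)/94) = 1.0518
Q* = 1,444.472 × 1.0518 ≈ 1,519.36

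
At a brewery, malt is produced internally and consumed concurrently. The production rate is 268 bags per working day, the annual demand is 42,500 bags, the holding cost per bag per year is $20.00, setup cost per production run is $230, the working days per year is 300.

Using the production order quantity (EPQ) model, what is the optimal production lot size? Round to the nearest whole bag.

1,440 bags

d = 42,500/300 = 141.6667 bags/day;  effective holding cost H(1 − d/p) = 20·(1 − 141.6667/268) = 9.42786
Q* = √(2DS / H_eff) = √(2·42,500·230 / 9.42786) ≈ 1,440.01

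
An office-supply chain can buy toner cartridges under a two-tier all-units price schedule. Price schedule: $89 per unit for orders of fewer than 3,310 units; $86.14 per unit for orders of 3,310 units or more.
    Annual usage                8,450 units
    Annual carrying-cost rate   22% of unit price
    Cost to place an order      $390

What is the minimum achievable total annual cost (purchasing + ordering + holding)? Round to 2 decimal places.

$760,242.19

H₁ = 22%×$89 = $19.5800;  H₂ = 22%×$86.14 = $18.9508
EOQ₁ = √(2×8,450×390/19.5800) = 580.19  (< 3,310, feasible at tier 1)
EOQ₂ = √(2×8,450×390/18.9508) = 589.74  (< 3,310 → use Q = 3,310 at tier-2 price)
TC(tier 1 (EOQ₁), Q≈580.2) = $763,410.10
TC(tier 2, Q≈3,310.0) = $760,242.19
Minimum at tier 2: $760,242.19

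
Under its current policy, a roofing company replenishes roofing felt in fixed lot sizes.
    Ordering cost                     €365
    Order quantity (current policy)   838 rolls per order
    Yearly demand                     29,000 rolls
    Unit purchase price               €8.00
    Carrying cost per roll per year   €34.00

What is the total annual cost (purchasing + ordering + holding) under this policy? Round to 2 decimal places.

€258,877.26

Orders/yr = 29,000/838 = 34.606; ordering cost = 34.606 × €365 = €12,631.26
Average inventory = 838/2 = 419; holding cost = 419 × €34 = €14,246.00
Purchase cost = D·C = 29,000 × 8 = €232,000.00
Total = €12,631.26 + €14,246.00 + €232,000.00 = €258,877.26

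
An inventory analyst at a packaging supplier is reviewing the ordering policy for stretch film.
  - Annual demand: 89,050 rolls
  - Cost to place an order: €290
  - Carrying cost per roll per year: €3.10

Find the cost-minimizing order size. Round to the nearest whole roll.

4,082 rolls

2DS/H = 2·89,050·290/3.1 = 16,660,967.74
EOQ = √16,660,967.74 ≈ 4,081.78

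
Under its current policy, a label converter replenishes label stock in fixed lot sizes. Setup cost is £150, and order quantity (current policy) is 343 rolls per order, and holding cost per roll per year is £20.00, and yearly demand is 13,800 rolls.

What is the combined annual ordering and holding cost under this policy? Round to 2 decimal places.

£9,464.99

Annual ordering cost = (D/Q)·S = (13,800/343) × 150 = £6,034.99
Annual holding cost  = (Q/2)·H = (343/2) × 20 = £3,430.00
Total = £6,034.99 + £3,430.00 = £9,464.99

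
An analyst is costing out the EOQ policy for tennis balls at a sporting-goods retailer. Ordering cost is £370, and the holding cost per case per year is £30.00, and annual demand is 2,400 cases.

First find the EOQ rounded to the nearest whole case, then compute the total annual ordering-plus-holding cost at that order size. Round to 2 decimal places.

£7,299.32

2DS/H = 2·2,400·370/30 = 59,200.00
EOQ = √59,200.00 ≈ 243.31 → Q = 243 cases
Ordering: D/Q × S = 2,400/243 × £370 = £3,654.32
Holding:  Q/2 × H = 243/2 × £30 = £3,645.00
Total = £3,654.32 + £3,645.00 = £7,299.32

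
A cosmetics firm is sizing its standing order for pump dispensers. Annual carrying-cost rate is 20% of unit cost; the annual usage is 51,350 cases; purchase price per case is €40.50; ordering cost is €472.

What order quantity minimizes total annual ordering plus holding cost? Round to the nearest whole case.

2,446 cases

Holding cost per case per year: H = 20% × €40.5 = €8.1000
Q* = √(2·D·S / H) = √(2·51,350·472 / 8.1) = √5,984,493.8 ≈ 2,446.32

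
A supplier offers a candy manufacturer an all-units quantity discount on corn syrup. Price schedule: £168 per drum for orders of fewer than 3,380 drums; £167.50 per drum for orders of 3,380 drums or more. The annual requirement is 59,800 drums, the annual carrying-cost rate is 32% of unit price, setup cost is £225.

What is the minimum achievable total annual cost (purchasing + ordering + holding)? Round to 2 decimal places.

£10,084,435.27

H₁ = 32%×£168 = £53.7600;  H₂ = 32%×£167.50 = £53.6000
EOQ₁ = √(2×59,800×225/53.7600) = 707.50  (< 3,380, feasible at tier 1)
EOQ₂ = √(2×59,800×225/53.6000) = 708.56  (< 3,380 → use Q = 3,380 at tier-2 price)
TC(tier 1 (EOQ₁), Q≈707.5) = £10,084,435.27
TC(tier 2, Q≈3,380.0) = £10,111,064.77
Minimum at tier 1 (EOQ₁): £10,084,435.27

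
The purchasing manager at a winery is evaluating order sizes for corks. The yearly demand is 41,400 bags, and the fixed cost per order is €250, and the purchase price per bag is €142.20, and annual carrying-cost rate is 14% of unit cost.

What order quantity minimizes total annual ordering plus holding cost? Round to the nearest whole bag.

Carrying cost H = €142.2 × 14% = €19.9080/bag/yr
EOQ = √(2DS/H) = √(2 × 41,400 × 250 / 19.908)
    = √(1,039,783.00) ≈ 1,019.70

1,020 bags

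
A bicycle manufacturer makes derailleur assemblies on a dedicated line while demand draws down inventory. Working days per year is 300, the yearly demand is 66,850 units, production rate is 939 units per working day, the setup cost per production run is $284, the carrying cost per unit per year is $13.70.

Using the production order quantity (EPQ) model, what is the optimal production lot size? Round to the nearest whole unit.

d = 66,850/300 = 222.8333 units/day;  effective holding cost H(1 − d/p) = 13.7·(1 − 222.8333/939) = 10.44886
Q* = √(2DS / H_eff) = √(2·66,850·284 / 10.44886) ≈ 1,906.30

1,906 units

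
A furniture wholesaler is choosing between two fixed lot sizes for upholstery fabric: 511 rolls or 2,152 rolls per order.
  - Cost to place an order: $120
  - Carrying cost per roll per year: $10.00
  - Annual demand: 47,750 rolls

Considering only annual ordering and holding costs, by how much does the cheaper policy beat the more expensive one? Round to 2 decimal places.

TC(Q) = (D/Q)S + (Q/2)H
TC(511) = (47,750/511)×120 + (511/2)×10 = $13,768.31
TC(2,152) = (47,750/2,152)×120 + (2,152/2)×10 = $13,422.64
Lots of 2,152 are cheaper by $345.67.

$345.67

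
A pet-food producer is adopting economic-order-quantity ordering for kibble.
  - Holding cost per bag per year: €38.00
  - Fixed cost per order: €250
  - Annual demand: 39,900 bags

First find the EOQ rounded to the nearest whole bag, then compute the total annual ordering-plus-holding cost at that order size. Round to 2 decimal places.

2DS/H = 2·39,900·250/38 = 525,000.00
EOQ = √525,000.00 ≈ 724.57 → Q = 725 bags
Annual ordering cost = (D/Q)·S = (39,900/725) × 250 = €13,758.62
Annual holding cost  = (Q/2)·H = (725/2) × 38 = €13,775.00
Total = €13,758.62 + €13,775.00 = €27,533.62

€27,533.62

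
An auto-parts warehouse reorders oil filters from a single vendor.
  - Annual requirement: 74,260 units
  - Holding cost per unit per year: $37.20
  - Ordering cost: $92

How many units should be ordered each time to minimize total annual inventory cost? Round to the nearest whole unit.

Q* = √(2·D·S / H) = √(2·74,260·92 / 37.2) = √367,307.5 ≈ 606.06

606 units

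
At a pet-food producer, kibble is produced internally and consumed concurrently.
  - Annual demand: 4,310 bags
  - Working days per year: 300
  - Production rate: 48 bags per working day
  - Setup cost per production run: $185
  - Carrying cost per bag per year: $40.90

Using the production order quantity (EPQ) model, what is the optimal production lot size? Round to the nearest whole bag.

Daily demand d = 4,310/300 = 14.367; p = 48; 1 − d/p = 0.70069
EPQ = √(2DS / (H(1 − d/p)))
    = √(2 × 4,310 × 185 / (40.9 × 0.70069)) ≈ 235.89

236 bags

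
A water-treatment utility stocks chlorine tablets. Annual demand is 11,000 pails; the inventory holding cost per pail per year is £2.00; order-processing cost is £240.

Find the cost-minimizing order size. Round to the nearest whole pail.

Q* = √(2·D·S / H) = √(2·11,000·240 / 2) = √2,640,000.0 ≈ 1,624.81

1,625 pails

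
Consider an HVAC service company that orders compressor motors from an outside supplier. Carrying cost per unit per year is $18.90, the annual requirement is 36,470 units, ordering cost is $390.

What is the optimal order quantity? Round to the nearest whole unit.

1,227 units

2DS/H = 2·36,470·390/18.9 = 1,505,111.11
EOQ = √1,505,111.11 ≈ 1,226.83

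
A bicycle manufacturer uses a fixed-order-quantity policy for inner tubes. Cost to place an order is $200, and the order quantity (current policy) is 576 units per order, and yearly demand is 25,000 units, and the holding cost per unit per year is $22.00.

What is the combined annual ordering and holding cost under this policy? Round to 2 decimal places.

$15,016.56

Annual ordering cost = (D/Q)·S = (25,000/576) × 200 = $8,680.56
Annual holding cost  = (Q/2)·H = (576/2) × 22 = $6,336.00
Total = $8,680.56 + $6,336.00 = $15,016.56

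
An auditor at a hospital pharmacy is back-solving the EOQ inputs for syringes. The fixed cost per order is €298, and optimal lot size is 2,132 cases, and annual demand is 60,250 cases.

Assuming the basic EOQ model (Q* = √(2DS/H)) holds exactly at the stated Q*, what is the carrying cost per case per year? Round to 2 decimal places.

€7.90

EOQ relation: Q² = 2DS/H, so rearrange for the unknown.
H = 2DS / Q² = 2 × 60,250 × 298 / 2,132² = 7.9000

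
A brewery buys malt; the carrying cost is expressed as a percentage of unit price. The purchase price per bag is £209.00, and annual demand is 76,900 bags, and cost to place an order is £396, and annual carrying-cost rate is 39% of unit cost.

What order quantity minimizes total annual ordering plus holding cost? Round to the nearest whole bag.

864 bags

H = i·C = 0.39 × £209 = £81.5100 per bag-year
EOQ = √(2DS/H) = √(2 × 76,900 × 396 / 81.51)
    = √(747,206.48) ≈ 864.41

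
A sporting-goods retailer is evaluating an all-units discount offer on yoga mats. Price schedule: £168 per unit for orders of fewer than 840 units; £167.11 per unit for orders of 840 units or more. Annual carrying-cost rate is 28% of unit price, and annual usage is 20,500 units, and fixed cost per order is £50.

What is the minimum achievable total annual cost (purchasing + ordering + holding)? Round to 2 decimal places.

£3,446,627.37

H₁ = 28%×£168 = £47.0400;  H₂ = 28%×£167.11 = £46.7908
EOQ₁ = √(2×20,500×50/47.0400) = 208.76  (< 840, feasible at tier 1)
EOQ₂ = √(2×20,500×50/46.7908) = 209.31  (< 840 → use Q = 840 at tier-2 price)
TC(tier 1 (EOQ₁), Q≈208.8) = £3,453,819.98
TC(tier 2, Q≈840.0) = £3,446,627.37
Minimum at tier 2: £3,446,627.37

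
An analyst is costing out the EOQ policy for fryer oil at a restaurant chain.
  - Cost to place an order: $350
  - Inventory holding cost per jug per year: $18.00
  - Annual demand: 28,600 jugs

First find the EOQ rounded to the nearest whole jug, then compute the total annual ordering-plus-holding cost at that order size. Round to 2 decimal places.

Q* = √(2·D·S / H) = √(2·28,600·350 / 18) = √1,112,222.2 ≈ 1,054.62 → Q = 1,055 jugs
Orders/yr = 28,600/1,055 = 27.109; ordering cost = 27.109 × $350 = $9,488.15
Average inventory = 1,055/2 = 527.5; holding cost = 527.5 × $18 = $9,495.00
Total = $9,488.15 + $9,495.00 = $18,983.15

$18,983.15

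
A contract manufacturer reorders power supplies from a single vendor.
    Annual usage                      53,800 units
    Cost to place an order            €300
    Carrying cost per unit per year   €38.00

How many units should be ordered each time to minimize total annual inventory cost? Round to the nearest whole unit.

922 units

Q* = √(2·D·S / H) = √(2·53,800·300 / 38) = √849,473.7 ≈ 921.67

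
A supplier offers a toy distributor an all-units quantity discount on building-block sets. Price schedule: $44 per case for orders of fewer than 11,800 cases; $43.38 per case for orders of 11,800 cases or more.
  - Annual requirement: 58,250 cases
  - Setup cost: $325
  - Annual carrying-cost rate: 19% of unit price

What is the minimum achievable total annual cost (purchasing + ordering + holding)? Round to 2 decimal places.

$2,577,118.32

H₁ = 19%×$44 = $8.3600;  H₂ = 19%×$43.38 = $8.2422
EOQ₁ = √(2×58,250×325/8.3600) = 2,128.15  (< 11,800, feasible at tier 1)
EOQ₂ = √(2×58,250×325/8.2422) = 2,143.30  (< 11,800 → use Q = 11,800 at tier-2 price)
TC(tier 1 (EOQ₁), Q≈2,128.1) = $2,580,791.30
TC(tier 2, Q≈11,800.0) = $2,577,118.32
Minimum at tier 2: $2,577,118.32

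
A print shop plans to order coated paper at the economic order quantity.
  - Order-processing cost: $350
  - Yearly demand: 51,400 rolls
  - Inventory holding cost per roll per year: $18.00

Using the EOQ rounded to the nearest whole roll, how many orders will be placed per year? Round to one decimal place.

36.4 orders per year

Q* = √(2·D·S / H) = √(2·51,400·350 / 18) = √1,998,888.9 ≈ 1,413.82 → Q = 1,414
Orders per year = D/Q = 51,400 / 1,414 = 36.351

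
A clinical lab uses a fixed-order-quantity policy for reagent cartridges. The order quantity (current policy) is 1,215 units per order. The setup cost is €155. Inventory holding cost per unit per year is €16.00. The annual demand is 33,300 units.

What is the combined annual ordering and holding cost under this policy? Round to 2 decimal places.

€13,968.15

Orders/yr = 33,300/1,215 = 27.407; ordering cost = 27.407 × €155 = €4,248.15
Average inventory = 1,215/2 = 607.5; holding cost = 607.5 × €16 = €9,720.00
Total = €4,248.15 + €9,720.00 = €13,968.15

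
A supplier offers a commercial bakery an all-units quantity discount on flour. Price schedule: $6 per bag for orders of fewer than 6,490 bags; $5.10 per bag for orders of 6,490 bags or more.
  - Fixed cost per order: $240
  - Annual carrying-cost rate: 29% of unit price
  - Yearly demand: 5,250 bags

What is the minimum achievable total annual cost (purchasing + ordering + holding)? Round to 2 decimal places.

$31,768.50

H₁ = 29%×$6 = $1.7400;  H₂ = 29%×$5.10 = $1.4790
EOQ₁ = √(2×5,250×240/1.7400) = 1,203.44  (< 6,490, feasible at tier 1)
EOQ₂ = √(2×5,250×240/1.4790) = 1,305.32  (< 6,490 → use Q = 6,490 at tier-2 price)
TC(tier 1 (EOQ₁), Q≈1,203.4) = $33,593.99
TC(tier 2, Q≈6,490.0) = $31,768.50
Minimum at tier 2: $31,768.50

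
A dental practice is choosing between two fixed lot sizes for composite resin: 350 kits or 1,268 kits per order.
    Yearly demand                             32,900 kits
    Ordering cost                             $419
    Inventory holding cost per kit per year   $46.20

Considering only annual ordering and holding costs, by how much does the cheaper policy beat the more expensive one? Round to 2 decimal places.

Annual cost at Q: ordering D·S/Q plus holding Q·H/2.
TC(350) = (32,900/350)×419 + (350/2)×46.2 = $47,471.00
TC(1,268) = (32,900/1,268)×419 + (1,268/2)×46.2 = $40,162.33
|ΔTC| = |$47,471.00 − $40,162.33| = $7,308.67

$7,308.67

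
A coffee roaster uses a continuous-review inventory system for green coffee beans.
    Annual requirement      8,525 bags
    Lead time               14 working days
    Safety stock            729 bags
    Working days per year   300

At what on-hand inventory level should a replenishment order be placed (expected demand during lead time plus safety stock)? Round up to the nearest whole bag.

1,127 bags

Daily demand d = 8,525 / 300 = 28.417 bags/day
Demand during lead time = 28.417 × 14 = 397.83
Reorder point = 397.83 + 729 = 1,126.83 → round up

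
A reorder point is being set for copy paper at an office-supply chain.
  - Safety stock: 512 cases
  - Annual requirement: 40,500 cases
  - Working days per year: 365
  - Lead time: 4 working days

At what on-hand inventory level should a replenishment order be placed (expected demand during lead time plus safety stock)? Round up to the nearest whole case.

956 cases

Daily demand d = 40,500 / 365 = 110.959 cases/day
Demand during lead time = 110.959 × 4 = 443.84
Reorder point = 443.84 + 512 = 955.84 → round up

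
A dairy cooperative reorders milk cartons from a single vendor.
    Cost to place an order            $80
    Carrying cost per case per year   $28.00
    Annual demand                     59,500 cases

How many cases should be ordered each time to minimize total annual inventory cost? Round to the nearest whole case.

Q* = √(2·D·S / H) = √(2·59,500·80 / 28) = √340,000.0 ≈ 583.10

583 cases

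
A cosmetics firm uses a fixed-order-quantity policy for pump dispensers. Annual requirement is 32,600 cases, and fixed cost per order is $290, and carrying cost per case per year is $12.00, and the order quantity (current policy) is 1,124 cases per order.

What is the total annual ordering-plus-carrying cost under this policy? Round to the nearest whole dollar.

$15,155

Orders/yr = 32,600/1,124 = 29.004; ordering cost = 29.004 × $290 = $8,411.03
Average inventory = 1,124/2 = 562; holding cost = 562 × $12 = $6,744.00
Total = $8,411.03 + $6,744.00 = $15,155.03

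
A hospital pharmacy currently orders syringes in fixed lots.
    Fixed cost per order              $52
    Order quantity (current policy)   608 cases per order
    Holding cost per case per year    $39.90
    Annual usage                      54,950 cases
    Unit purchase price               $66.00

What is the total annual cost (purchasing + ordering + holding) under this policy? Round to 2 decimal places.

Annual ordering cost = (D/Q)·S = (54,950/608) × 52 = $4,699.67
Annual holding cost  = (Q/2)·H = (608/2) × 39.9 = $12,129.60
Purchase cost = D·C = 54,950 × 66 = $3,626,700.00
Total = $4,699.67 + $12,129.60 + $3,626,700.00 = $3,643,529.27

$3,643,529.27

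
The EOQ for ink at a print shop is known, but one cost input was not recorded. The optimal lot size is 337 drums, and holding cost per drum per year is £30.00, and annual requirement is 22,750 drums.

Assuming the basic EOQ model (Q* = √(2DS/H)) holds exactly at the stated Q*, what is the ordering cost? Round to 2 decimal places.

£74.88

EOQ relation: Q² = 2DS/H, so rearrange for the unknown.
S = Q²H / (2D) = 337² × 30 / (2 × 22,750) = 74.8807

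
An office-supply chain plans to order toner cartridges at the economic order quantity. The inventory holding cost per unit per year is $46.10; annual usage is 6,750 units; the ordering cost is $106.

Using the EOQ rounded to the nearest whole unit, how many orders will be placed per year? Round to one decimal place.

38.4 orders per year

EOQ = √(2DS/H) = √(2 × 6,750 × 106 / 46.1)
    = √(31,041.21) ≈ 176.19 → Q = 176
Orders per year = D/Q = 6,750 / 176 = 38.352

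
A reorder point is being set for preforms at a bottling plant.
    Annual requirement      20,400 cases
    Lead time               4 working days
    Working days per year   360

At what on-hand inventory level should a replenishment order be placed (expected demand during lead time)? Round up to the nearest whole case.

Daily demand d = 20,400 / 360 = 56.667 cases/day
Demand during lead time = 56.667 × 4 = 226.67
Reorder point = 226.67 → round up

227 cases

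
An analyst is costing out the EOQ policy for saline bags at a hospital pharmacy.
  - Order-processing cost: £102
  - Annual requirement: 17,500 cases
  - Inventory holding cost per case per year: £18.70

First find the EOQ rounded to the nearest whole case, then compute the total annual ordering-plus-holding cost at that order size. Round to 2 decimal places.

EOQ = √(2DS/H) = √(2 × 17,500 × 102 / 18.7)
    = √(190,909.09) ≈ 436.93 → Q = 437 cases
Ordering: D/Q × S = 17,500/437 × £102 = £4,084.67
Holding:  Q/2 × H = 437/2 × £18.7 = £4,085.95
Total = £4,084.67 + £4,085.95 = £8,170.62

£8,170.62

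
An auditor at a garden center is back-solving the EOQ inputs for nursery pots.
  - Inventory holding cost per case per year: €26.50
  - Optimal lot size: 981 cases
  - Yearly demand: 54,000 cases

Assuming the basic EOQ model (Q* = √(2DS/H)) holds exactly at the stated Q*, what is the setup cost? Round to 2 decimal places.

EOQ relation: Q² = 2DS/H, so rearrange for the unknown.
S = Q²H / (2D) = 981² × 26.5 / (2 × 54,000) = 236.1349

€236.13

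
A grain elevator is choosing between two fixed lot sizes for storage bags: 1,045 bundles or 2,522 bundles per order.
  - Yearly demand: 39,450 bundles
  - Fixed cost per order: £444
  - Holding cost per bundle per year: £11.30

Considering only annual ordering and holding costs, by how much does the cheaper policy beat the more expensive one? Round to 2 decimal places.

£1,471.28

TC(Q) = (D/Q)S + (Q/2)H
TC(1,045) = (39,450/1,045)×444 + (1,045/2)×11.3 = £22,665.78
TC(2,522) = (39,450/2,522)×444 + (2,522/2)×11.3 = £21,194.50
Cheaper: Q = 2,522.  Difference = £1,471.28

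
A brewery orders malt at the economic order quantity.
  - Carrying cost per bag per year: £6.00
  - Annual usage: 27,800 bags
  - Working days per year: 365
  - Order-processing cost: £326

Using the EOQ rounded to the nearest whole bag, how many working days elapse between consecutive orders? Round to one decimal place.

22.8 days

2DS/H = 2·27,800·326/6 = 3,020,933.33
EOQ = √3,020,933.33 ≈ 1,738.08 → Q = 1,738 bags
T = Q/D × 365 days = 1,738/27,800 × 365 = 22.819 days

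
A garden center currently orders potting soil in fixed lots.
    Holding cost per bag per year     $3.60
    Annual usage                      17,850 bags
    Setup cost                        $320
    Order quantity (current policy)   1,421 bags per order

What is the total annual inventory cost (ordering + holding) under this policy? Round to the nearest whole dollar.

Orders/yr = 17,850/1,421 = 12.562; ordering cost = 12.562 × $320 = $4,019.70
Average inventory = 1,421/2 = 710.5; holding cost = 710.5 × $3.6 = $2,557.80
Total = $4,019.70 + $2,557.80 = $6,577.50

$6,578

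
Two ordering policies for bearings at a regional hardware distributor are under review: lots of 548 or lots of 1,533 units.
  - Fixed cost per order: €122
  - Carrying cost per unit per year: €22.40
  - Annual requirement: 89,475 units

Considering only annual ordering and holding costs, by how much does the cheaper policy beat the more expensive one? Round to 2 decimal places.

€1,766.97

For each Q, cost = (D/Q)·S + (Q/2)·H.
TC(548) = (89,475/548)×122 + (548/2)×22.4 = €26,057.22
TC(1,533) = (89,475/1,533)×122 + (1,533/2)×22.4 = €24,290.25
Cheaper: Q = 1,533.  Difference = €1,766.97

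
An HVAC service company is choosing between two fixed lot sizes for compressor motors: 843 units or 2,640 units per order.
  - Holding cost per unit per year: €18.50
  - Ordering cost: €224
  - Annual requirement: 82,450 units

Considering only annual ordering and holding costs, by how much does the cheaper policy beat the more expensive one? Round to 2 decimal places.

TC(Q) = (D/Q)S + (Q/2)H
TC(843) = (82,450/843)×224 + (843/2)×18.5 = €29,706.17
TC(2,640) = (82,450/2,640)×224 + (2,640/2)×18.5 = €31,415.76
Cheaper: Q = 843.  Difference = €1,709.59

€1,709.59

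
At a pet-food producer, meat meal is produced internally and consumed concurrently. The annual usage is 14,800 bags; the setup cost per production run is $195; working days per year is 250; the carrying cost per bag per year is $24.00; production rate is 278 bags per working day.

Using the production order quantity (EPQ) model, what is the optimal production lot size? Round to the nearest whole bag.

553 bags

d = 14,800/250 = 59.2000 bags/day;  effective holding cost H(1 − d/p) = 24·(1 − 59.2000/278) = 18.88921
Q* = √(2DS / H_eff) = √(2·14,800·195 / 18.88921) ≈ 552.79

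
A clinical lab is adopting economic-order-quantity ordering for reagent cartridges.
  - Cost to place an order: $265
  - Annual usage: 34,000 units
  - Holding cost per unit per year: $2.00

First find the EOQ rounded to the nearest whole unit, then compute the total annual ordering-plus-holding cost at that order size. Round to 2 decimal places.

Optimal lot size Q* = (2 × 34,000 × $265 / $2)^½ ≈ 3,001.67 → Q = 3,002 units
Ordering: D/Q × S = 34,000/3,002 × $265 = $3,001.33
Holding:  Q/2 × H = 3,002/2 × $2 = $3,002.00
Total = $3,001.33 + $3,002.00 = $6,003.33

$6,003.33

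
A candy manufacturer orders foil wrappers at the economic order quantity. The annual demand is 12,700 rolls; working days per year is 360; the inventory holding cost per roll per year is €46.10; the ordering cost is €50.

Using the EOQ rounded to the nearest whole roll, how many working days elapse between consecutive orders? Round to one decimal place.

EOQ = √(2DS/H) = √(2 × 12,700 × 50 / 46.1)
    = √(27,548.81) ≈ 165.98 → Q = 166 rolls
Cycle time = (working days × Q)/D = (360 × 166) / 12,700 = 4.706 days

4.7 days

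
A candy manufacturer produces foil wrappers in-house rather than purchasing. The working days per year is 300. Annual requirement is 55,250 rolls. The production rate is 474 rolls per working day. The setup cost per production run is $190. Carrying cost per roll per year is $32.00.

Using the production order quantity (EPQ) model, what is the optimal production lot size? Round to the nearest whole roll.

1,036 rolls

d = 55,250/300 = 184.1667 rolls/day;  effective holding cost H(1 − d/p) = 32·(1 − 184.1667/474) = 19.56681
Q* = √(2DS / H_eff) = √(2·55,250·190 / 19.56681) ≈ 1,035.85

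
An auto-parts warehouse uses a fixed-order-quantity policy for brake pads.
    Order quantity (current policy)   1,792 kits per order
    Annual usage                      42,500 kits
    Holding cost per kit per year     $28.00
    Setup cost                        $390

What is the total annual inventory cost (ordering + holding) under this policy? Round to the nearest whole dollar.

$34,337

Orders/yr = 42,500/1,792 = 23.717; ordering cost = 23.717 × $390 = $9,249.44
Average inventory = 1,792/2 = 896; holding cost = 896 × $28 = $25,088.00
Total = $9,249.44 + $25,088.00 = $34,337.44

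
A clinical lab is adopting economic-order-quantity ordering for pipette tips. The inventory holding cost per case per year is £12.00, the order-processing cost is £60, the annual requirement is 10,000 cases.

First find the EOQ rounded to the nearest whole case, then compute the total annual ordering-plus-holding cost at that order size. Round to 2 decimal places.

£3,794.73

Optimal lot size Q* = (2 × 10,000 × £60 / £12)^½ ≈ 316.23 → Q = 316 cases
Orders/yr = 10,000/316 = 31.646; ordering cost = 31.646 × £60 = £1,898.73
Average inventory = 316/2 = 158; holding cost = 158 × £12 = £1,896.00
Total = £1,898.73 + £1,896.00 = £3,794.73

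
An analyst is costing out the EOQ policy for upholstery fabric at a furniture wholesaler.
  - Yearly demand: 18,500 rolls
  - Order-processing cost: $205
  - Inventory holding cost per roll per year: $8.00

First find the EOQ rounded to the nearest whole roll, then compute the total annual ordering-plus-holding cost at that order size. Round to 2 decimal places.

EOQ = √(2DS/H) = √(2 × 18,500 × 205 / 8)
    = √(948,125.00) ≈ 973.72 → Q = 974 rolls
Annual ordering cost = (D/Q)·S = (18,500/974) × 205 = $3,893.74
Annual holding cost  = (Q/2)·H = (974/2) × 8 = $3,896.00
Total = $3,893.74 + $3,896.00 = $7,789.74

$7,789.74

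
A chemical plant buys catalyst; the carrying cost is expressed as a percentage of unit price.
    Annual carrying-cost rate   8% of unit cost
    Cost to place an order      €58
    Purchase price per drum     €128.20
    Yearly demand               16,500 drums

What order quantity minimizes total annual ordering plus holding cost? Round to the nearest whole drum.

Carrying cost H = €128.2 × 8% = €10.2560/drum/yr
EOQ = √(2DS/H) = √(2 × 16,500 × 58 / 10.256)
    = √(186,622.46) ≈ 432.00

432 drums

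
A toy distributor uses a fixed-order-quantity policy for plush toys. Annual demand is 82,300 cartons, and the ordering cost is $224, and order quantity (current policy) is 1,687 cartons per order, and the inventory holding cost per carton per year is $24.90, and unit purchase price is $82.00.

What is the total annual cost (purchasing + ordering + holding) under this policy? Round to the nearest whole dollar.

$6,780,531

Orders/yr = 82,300/1,687 = 48.785; ordering cost = 48.785 × $224 = $10,927.80
Average inventory = 1,687/2 = 843.5; holding cost = 843.5 × $24.9 = $21,003.15
Purchase cost = D·C = 82,300 × 82 = $6,748,600.00
Total = $10,927.80 + $21,003.15 + $6,748,600.00 = $6,780,530.95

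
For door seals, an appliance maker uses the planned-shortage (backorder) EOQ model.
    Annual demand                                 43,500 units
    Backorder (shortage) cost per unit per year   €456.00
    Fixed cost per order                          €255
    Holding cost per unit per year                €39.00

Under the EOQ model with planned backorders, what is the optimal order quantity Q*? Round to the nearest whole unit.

Basic EOQ = √(2·43,500·255/39) = 754.219
Backorder adjustment √((H+b)/b) = √((39+456)/456) = 1.0419
Q* = 754.219 × 1.0419 ≈ 785.81

786 units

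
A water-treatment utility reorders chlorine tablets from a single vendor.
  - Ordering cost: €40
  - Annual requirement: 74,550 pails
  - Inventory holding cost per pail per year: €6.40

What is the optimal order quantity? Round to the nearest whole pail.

965 pails

2DS/H = 2·74,550·40/6.4 = 931,875.00
EOQ = √931,875.00 ≈ 965.34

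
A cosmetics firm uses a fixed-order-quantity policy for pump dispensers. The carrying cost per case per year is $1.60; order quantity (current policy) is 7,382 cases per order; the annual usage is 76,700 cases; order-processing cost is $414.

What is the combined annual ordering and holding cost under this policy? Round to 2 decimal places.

Ordering: D/Q × S = 76,700/7,382 × $414 = $4,301.52
Holding:  Q/2 × H = 7,382/2 × $1.6 = $5,905.60
Total = $4,301.52 + $5,905.60 = $10,207.12

$10,207.12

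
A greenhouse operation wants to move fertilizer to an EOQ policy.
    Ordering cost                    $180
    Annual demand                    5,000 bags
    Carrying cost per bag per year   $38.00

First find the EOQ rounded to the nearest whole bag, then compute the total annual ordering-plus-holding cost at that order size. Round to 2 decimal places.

$8,270.44

Optimal lot size Q* = (2 × 5,000 × $180 / $38)^½ ≈ 217.64 → Q = 218 bags
Ordering: D/Q × S = 5,000/218 × $180 = $4,128.44
Holding:  Q/2 × H = 218/2 × $38 = $4,142.00
Total = $4,128.44 + $4,142.00 = $8,270.44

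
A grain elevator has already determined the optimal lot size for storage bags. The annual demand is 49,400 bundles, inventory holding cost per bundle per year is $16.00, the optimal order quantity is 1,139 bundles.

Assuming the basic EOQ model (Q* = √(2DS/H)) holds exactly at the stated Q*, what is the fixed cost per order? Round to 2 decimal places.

Since Q* = (2DS/H)^½, squaring gives Q*²·H = 2DS.
S = Q²H / (2D) = 1,139² × 16 / (2 × 49,400) = 210.0925

$210.09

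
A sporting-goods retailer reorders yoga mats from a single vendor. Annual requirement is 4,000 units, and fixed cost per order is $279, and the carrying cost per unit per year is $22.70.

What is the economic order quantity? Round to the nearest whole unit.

2DS/H = 2·4,000·279/22.7 = 98,325.99
EOQ = √98,325.99 ≈ 313.57

314 units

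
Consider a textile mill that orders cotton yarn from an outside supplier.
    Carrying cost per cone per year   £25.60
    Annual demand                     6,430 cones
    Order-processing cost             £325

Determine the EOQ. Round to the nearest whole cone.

404 cones

Optimal lot size Q* = (2 × 6,430 × £325 / £25.6)^½ ≈ 404.06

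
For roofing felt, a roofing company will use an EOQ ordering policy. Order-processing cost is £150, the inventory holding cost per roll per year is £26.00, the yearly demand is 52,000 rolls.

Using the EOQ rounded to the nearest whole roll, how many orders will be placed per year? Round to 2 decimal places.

EOQ = √(2DS/H) = √(2 × 52,000 × 150 / 26)
    = √(600,000.00) ≈ 774.60 → Q = 775
Orders per year = D/Q = 52,000 / 775 = 67.097

67.10 orders per year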